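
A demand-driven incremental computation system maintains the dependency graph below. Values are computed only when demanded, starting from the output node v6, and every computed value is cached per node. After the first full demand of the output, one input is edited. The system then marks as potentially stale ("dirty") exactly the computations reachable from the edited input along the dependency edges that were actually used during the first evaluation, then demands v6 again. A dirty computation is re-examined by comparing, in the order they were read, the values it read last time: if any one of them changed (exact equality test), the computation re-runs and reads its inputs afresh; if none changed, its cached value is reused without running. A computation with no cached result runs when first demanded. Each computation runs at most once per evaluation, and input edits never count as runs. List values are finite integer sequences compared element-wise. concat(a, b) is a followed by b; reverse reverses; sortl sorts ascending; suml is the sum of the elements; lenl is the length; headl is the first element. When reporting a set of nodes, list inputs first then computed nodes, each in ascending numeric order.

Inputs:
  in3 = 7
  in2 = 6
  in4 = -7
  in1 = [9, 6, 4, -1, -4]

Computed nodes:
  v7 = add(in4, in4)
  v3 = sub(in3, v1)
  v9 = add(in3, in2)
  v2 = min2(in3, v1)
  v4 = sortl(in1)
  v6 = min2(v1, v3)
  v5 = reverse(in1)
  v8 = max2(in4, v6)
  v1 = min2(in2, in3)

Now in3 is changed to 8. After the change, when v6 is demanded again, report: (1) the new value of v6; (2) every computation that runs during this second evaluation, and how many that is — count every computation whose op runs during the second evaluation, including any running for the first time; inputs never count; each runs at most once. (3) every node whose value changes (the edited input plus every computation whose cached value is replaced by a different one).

First evaluation (everything demanded from the output):
  v1 = min2(6, 7) = 6
  v3 = sub(7, 6) = 1
  v6 = min2(6, 1) = 1

Propagation after the edit:
  v1: runs — in3 7->8; result 6 (same value as before).
  v3: runs — in3 7->8; result 2.
  v6: runs — v3 1->2; result 2.

New value of v6: 2.
Computations that run: v1, v3, v6 — 3 in total.
Values that change: in3, v3, v6.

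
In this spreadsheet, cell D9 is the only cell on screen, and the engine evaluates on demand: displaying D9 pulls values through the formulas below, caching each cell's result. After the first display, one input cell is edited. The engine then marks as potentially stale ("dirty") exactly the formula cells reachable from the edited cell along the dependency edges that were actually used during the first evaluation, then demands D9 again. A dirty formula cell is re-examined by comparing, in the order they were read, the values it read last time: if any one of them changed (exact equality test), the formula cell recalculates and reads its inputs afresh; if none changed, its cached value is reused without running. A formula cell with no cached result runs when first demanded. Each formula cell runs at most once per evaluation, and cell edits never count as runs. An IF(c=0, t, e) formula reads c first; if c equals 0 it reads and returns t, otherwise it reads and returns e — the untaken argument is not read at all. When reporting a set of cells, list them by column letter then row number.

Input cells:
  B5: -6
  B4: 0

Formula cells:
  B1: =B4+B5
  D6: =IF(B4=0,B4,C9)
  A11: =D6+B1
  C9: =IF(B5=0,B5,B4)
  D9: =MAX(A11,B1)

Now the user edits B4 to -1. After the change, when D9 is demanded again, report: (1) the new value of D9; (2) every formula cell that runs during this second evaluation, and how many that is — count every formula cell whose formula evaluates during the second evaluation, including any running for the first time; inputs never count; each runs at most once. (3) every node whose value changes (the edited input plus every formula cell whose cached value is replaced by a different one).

Initial pass — values computed on the first demand:
  B1 = 0 + -6 = -6
  D6 = IF(B4=0: B4=0 -> then branch B4) = 0
  A11 = 0 + -6 = -6
  D9 = MAX(-6, -6) = -6

Second demand — change propagation:
  B1: re-runs because B4 0->-1; new result -7.
  C9: newly demanded (no cache) — executes and yields -1.
  D6: re-runs because B4 0->-1; B4 0->-1; new result -1.
  A11: re-runs because D6 0->-1; B1 -6->-7; new result -8.
  D9: re-runs because A11 -6->-8; B1 -6->-7; new result -7.

The important point: the flipped condition pulls in fresh nodes; C9 runs for the first time.

D9 now evaluates to -7.
Run set: A11, B1, C9, D6, D9 (5 run).
Changed values: A11, B1, B4, D6, D9.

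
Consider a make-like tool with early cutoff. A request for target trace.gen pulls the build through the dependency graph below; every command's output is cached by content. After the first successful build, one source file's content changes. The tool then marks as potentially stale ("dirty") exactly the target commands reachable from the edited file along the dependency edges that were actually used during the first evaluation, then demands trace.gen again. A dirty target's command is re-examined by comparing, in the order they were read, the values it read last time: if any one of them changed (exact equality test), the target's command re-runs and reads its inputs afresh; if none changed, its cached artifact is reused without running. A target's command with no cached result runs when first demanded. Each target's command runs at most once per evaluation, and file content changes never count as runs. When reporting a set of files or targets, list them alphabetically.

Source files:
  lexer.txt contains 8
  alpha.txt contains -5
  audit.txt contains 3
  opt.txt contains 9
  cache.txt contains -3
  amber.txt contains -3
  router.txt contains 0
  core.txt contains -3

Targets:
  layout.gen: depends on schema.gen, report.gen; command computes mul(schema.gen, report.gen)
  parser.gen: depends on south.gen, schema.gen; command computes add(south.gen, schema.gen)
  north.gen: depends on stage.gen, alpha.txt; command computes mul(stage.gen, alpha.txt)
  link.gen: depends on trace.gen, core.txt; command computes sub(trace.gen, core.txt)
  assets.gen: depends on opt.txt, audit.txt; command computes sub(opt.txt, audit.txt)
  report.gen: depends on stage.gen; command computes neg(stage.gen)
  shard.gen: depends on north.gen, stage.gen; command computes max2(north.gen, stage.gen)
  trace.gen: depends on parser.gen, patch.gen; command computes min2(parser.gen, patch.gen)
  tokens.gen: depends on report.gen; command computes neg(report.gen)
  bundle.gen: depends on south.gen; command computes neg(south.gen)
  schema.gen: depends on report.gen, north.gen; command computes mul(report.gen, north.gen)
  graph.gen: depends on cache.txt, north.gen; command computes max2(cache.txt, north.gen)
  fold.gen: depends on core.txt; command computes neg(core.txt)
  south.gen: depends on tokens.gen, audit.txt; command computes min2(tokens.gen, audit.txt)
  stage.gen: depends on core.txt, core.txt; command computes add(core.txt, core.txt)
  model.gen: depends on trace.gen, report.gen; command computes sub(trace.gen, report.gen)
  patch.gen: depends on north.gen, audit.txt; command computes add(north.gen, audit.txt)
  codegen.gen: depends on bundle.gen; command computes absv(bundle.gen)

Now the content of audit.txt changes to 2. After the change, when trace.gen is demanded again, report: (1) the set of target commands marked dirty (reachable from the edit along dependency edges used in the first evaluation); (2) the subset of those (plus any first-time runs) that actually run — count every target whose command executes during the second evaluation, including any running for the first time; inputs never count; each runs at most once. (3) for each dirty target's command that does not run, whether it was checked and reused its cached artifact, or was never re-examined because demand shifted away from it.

The edit dirties: parser.gen, patch.gen, south.gen, trace.gen.
3 target commands run: patch.gen, south.gen, trace.gen.
Cache hits after checking: parser.gen.
Note where the cutoff bites: parser.gen is checked, finds nothing changed, and keeps its cache.

First demand of the output computes:
  stage.gen = add(-3, -3) = -6
  north.gen = mul(-6, -5) = 30
  patch.gen = add(30, 3) = 33
  report.gen = neg(-6) = 6
  schema.gen = mul(6, 30) = 180
  tokens.gen = neg(6) = -6
  south.gen = min2(-6, 3) = -6
  parser.gen = add(-6, 180) = 174
  trace.gen = min2(174, 33) = 33

After the edit, cleaning proceeds:
  patch.gen: a read changed (audit.txt 3->2) — executes, giving 32.
  south.gen: a read changed (audit.txt 3->2) — executes, giving -6 — identical to its old value.
  parser.gen: dirty, but its reads are unchanged (south.gen unchanged, schema.gen unchanged); cached 174 stands.
  trace.gen: a read changed (patch.gen 33->32) — executes, giving 32.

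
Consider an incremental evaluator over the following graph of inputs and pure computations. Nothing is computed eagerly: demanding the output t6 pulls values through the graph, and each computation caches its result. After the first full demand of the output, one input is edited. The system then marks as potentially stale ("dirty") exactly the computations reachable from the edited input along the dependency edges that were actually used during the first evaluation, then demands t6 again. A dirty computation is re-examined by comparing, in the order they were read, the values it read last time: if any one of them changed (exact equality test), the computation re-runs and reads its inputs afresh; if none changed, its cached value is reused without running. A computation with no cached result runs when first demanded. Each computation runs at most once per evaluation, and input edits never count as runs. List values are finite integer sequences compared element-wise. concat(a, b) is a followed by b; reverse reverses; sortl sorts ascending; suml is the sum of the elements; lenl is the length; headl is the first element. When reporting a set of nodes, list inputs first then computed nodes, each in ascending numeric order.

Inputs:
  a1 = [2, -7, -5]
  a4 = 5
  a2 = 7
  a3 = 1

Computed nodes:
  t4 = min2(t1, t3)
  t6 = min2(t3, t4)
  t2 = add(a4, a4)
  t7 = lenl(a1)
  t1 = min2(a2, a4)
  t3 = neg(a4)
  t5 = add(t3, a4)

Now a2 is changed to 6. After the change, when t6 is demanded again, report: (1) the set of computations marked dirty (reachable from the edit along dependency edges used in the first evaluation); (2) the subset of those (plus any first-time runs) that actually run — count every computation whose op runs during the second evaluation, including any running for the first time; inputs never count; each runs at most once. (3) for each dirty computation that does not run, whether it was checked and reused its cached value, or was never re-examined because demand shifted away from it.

Dirty set: t1, t4, t6.
Run set: t1 (1 run).
Re-examined without running (cache reused): t4, t6.
The important point: t1 recomputes to an identical value, and the output ends up unchanged.

Initial pass — values computed on the first demand:
  t1 = min2(7, 5) = 5
  t3 = neg(5) = -5
  t4 = min2(5, -5) = -5
  t6 = min2(-5, -5) = -5

Second demand — change propagation:
  t1: re-runs because a2 7->6; new result 5 (unchanged).
  t4: re-examined; everything it read last time is the same (t1 unchanged, t3 unchanged) — cache -5 kept, no run.
  t6: re-examined; everything it read last time is the same (t3 unchanged, t4 unchanged) — cache -5 kept, no run.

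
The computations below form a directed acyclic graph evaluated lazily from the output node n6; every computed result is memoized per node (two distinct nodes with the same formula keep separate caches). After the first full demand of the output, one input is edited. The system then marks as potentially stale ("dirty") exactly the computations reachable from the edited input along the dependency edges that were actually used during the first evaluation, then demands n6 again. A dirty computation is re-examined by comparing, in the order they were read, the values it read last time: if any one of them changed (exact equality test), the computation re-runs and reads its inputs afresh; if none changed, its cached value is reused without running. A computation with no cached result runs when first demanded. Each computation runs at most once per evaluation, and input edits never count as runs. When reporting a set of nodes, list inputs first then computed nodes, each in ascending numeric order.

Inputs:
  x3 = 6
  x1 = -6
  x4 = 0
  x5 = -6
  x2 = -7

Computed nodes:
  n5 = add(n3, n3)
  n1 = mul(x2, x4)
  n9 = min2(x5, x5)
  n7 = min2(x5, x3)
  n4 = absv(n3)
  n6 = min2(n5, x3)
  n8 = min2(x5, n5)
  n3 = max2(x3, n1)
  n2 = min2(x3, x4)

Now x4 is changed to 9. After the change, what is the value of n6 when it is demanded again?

Demanding n6 again yields 6.
Note the absorption at n3: it re-runs yet its value is the same, leaving the output's value untouched.

First demand of the output computes:
  n1 = mul(-7, 0) = 0
  n3 = max2(6, 0) = 6
  n5 = add(6, 6) = 12
  n6 = min2(12, 6) = 6

After the edit, cleaning proceeds:
  n1: a read changed (x4 0->9) — executes, giving -63.
  n3: a read changed (n1 0->-63) — executes, giving 6 — identical to its old value.
  n5: dirty, but its reads are unchanged (n3 unchanged, n3 unchanged); cached 12 stands.
  n6: dirty, but its reads are unchanged (n5 unchanged, x3 unchanged); cached 6 stands.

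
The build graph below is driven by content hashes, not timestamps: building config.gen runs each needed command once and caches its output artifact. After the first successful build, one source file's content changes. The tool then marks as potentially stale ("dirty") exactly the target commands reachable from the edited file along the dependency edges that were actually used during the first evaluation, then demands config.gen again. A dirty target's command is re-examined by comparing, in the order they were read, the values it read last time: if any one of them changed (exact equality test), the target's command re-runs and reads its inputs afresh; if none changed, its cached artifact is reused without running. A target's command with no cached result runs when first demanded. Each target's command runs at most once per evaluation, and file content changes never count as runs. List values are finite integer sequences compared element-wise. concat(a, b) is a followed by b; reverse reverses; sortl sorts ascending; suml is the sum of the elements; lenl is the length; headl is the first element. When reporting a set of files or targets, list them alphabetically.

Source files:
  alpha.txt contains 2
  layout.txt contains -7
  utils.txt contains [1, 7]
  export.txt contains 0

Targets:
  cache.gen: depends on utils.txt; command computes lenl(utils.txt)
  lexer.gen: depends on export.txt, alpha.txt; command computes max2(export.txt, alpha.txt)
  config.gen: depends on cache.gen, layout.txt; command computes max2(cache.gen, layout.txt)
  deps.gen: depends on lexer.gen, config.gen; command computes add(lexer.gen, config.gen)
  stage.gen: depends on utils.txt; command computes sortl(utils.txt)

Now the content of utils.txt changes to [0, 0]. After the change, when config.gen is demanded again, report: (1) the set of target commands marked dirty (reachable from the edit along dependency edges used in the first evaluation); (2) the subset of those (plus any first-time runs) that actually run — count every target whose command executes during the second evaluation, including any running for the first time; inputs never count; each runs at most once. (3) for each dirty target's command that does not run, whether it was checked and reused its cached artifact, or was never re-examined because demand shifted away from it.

Initial pass — values computed on the first demand:
  cache.gen = lenl([1, 7]) = 2
  config.gen = max2(2, -7) = 2

Second demand — change propagation:
  cache.gen: re-runs because utils.txt [1, 7]->[0, 0]; new result 2 (unchanged).
  config.gen: re-examined; everything it read last time is the same (cache.gen unchanged, layout.txt unchanged) — cache 2 kept, no run.

The important point: cache.gen recomputes to an identical value, and the output ends up unchanged.

Dirty set: cache.gen, config.gen.
Run set: cache.gen (1 run).
Re-examined without running (cache reused): config.gen.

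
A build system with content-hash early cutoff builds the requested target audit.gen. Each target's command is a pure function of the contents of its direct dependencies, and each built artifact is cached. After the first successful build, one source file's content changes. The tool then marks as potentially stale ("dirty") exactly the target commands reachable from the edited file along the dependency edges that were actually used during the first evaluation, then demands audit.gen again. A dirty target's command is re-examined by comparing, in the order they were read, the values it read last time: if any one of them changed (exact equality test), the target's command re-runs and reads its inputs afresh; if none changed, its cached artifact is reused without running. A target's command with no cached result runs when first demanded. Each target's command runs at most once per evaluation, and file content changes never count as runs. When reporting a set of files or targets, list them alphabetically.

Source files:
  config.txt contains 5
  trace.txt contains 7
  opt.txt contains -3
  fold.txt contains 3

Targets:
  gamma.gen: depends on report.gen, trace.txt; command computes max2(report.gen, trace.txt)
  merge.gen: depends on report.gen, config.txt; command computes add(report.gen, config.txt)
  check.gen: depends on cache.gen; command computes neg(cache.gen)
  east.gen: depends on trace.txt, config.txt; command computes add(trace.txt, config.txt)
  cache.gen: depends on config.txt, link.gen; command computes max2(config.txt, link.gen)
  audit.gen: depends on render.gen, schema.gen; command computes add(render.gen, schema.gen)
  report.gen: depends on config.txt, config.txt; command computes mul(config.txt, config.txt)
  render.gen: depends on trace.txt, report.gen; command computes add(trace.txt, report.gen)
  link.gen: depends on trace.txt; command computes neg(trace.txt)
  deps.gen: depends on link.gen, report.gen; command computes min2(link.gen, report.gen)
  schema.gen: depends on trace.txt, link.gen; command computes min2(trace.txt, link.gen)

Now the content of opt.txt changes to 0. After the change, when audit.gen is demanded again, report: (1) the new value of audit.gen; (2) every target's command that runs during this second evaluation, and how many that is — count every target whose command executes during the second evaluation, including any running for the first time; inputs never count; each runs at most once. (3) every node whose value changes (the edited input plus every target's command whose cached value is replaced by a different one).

First evaluation (everything demanded from the output):
  link.gen = neg(7) = -7
  report.gen = mul(5, 5) = 25
  render.gen = add(7, 25) = 32
  schema.gen = min2(7, -7) = -7
  audit.gen = add(32, -7) = 25

Propagation after the edit:
  opt.txt feeds no computation that the output demands — nothing is marked dirty and nothing runs.

Key observation: opt.txt is never demanded by the output, so the edit triggers no recomputation at all.

New value of audit.gen: 25.
Target commands that run: none — 0 in total.
Values that change: opt.txt.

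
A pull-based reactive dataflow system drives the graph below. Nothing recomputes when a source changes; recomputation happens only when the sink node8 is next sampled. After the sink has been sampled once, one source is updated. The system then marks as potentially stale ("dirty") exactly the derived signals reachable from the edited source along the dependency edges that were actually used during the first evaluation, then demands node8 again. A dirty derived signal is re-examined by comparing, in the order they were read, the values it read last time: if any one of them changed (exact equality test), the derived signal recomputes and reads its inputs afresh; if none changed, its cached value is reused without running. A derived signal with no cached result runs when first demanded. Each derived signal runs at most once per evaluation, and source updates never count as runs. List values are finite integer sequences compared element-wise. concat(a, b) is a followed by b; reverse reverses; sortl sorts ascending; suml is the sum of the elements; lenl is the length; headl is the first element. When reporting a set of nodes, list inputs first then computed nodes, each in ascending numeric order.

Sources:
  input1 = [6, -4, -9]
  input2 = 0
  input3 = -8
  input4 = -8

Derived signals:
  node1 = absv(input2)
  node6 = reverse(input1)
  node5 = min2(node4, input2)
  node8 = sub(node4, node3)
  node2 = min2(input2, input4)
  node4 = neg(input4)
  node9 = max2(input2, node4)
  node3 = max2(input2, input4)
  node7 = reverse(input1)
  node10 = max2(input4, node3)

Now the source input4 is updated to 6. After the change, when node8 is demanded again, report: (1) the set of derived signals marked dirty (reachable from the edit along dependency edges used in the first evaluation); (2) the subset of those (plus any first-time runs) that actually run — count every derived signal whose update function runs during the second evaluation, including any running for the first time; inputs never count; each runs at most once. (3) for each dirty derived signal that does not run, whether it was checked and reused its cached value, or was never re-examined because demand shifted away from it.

First evaluation (everything demanded from the output):
  node3 = max2(0, -8) = 0
  node4 = neg(-8) = 8
  node8 = sub(8, 0) = 8

Propagation after the edit:
  node3: runs — input4 -8->6; result 6.
  node4: runs — input4 -8->6; result -6.
  node8: runs — node4 8->-6; node3 0->6; result -12.

Marked dirty: node3, node4, node8.
Derived signals that run: node3, node4, node8 — 3 in total.
Every dirty derived signal ran.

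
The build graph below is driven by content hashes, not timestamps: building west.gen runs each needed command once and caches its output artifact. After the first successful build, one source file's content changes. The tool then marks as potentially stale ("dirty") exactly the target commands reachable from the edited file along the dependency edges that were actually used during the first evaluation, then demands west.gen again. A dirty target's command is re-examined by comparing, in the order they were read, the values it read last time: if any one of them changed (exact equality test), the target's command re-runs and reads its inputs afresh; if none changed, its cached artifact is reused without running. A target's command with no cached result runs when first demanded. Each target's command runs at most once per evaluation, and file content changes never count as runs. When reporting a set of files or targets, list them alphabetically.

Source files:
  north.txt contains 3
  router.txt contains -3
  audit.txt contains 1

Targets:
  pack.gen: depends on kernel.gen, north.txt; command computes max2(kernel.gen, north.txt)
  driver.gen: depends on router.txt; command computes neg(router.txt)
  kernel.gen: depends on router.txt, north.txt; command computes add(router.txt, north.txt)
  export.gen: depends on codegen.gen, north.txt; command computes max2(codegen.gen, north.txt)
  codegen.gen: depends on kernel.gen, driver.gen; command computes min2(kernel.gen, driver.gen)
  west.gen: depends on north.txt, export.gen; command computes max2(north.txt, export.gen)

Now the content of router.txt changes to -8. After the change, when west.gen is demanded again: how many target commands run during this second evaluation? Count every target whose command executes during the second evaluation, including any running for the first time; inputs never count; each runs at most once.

Initial pass — values computed on the first demand:
  driver.gen = neg(-3) = 3
  kernel.gen = add(-3, 3) = 0
  codegen.gen = min2(0, 3) = 0
  export.gen = max2(0, 3) = 3
  west.gen = max2(3, 3) = 3

Second demand — change propagation:
  driver.gen: re-runs because router.txt -3->-8; new result 8.
  kernel.gen: re-runs because router.txt -3->-8; new result -5.
  codegen.gen: re-runs because kernel.gen 0->-5; driver.gen 3->8; new result -5.
  export.gen: re-runs because codegen.gen 0->-5; new result 3 (unchanged).
  west.gen: re-examined; everything it read last time is the same (north.txt unchanged, export.gen unchanged) — cache 3 kept, no run.

The important point: export.gen recomputes to an identical value, and the output ends up unchanged.

Run set: codegen.gen, driver.gen, export.gen, kernel.gen (4 run).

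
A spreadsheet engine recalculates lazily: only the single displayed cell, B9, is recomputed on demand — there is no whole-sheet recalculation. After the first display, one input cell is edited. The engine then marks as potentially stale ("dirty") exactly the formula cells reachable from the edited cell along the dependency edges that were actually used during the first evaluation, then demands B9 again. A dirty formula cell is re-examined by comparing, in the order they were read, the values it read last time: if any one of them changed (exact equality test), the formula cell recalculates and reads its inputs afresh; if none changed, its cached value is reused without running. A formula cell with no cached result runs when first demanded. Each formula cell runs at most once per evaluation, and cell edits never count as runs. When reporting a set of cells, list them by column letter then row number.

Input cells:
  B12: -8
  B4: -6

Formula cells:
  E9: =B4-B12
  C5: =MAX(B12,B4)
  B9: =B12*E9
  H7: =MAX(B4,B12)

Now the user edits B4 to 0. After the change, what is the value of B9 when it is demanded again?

New value of B9: -64.

First evaluation (everything demanded from the output):
  E9 = -6 - -8 = 2
  B9 = -8 * 2 = -16

Propagation after the edit:
  E9: runs — B4 -6->0; result 8.
  B9: runs — E9 2->8; result -64.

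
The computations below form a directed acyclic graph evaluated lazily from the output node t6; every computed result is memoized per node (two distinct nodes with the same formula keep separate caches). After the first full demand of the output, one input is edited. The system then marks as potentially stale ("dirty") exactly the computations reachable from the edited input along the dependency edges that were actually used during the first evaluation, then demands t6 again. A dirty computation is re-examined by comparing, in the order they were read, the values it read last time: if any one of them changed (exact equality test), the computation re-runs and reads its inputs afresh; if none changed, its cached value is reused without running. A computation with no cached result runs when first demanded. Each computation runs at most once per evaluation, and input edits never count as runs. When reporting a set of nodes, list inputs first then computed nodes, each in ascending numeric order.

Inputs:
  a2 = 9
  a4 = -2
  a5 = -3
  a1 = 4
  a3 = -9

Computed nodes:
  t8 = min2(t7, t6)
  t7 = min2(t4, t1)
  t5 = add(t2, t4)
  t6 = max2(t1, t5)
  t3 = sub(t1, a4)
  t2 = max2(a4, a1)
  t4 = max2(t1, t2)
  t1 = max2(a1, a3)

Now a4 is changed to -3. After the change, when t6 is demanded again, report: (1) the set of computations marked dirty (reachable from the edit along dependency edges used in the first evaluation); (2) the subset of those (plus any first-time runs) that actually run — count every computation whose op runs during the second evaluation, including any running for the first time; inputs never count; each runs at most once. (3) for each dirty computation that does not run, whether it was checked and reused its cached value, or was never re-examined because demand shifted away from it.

The edit dirties: t2, t4, t5, t6.
1 computations run: t2.
Cache hits after checking: t4, t5, t6.
Note the absorption at t2: it re-runs yet its value is the same, leaving the output's value untouched.

First demand of the output computes:
  t1 = max2(4, -9) = 4
  t2 = max2(-2, 4) = 4
  t4 = max2(4, 4) = 4
  t5 = add(4, 4) = 8
  t6 = max2(4, 8) = 8

After the edit, cleaning proceeds:
  t2: a read changed (a4 -2->-3) — executes, giving 4 — identical to its old value.
  t4: dirty, but its reads are unchanged (t1 unchanged, t2 unchanged); cached 4 stands.
  t5: dirty, but its reads are unchanged (t2 unchanged, t4 unchanged); cached 8 stands.
  t6: dirty, but its reads are unchanged (t1 unchanged, t5 unchanged); cached 8 stands.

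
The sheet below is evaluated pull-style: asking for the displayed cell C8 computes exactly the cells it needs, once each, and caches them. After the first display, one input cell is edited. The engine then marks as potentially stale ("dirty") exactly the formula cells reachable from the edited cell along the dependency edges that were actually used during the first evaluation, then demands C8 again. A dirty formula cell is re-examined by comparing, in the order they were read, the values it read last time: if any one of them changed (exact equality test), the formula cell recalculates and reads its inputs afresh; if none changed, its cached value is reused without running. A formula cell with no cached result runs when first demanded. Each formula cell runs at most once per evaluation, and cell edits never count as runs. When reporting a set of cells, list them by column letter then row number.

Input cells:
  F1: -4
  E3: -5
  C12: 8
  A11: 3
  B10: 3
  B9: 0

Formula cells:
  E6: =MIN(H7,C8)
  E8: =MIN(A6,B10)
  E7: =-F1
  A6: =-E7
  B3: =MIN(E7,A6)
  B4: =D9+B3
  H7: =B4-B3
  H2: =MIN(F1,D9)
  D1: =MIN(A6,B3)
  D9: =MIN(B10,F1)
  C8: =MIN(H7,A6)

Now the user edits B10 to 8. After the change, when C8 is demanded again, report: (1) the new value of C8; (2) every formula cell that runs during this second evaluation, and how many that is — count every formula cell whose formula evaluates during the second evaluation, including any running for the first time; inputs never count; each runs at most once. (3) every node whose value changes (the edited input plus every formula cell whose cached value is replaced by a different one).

First demand of the output computes:
  D9 = MIN(3, -4) = -4
  E7 = -(-4) = 4
  A6 = -(4) = -4
  B3 = MIN(4, -4) = -4
  B4 = -4 + -4 = -8
  H7 = -8 - -4 = -4
  C8 = MIN(-4, -4) = -4

After the edit, cleaning proceeds:
  D9: a read changed (B10 3->8) — executes, giving -4 — identical to its old value.
  B4: dirty, but its reads are unchanged (D9 unchanged, B3 unchanged); cached -8 stands.
  H7: dirty, but its reads are unchanged (B4 unchanged, B3 unchanged); cached -4 stands.
  C8: dirty, but its reads are unchanged (H7 unchanged, A6 unchanged); cached -4 stands.

Note the absorption at D9: it re-runs yet its value is the same, leaving the output's value untouched.

Demanding C8 again yields -4.
1 formula cells run: D9.
The nodes whose values change: B10.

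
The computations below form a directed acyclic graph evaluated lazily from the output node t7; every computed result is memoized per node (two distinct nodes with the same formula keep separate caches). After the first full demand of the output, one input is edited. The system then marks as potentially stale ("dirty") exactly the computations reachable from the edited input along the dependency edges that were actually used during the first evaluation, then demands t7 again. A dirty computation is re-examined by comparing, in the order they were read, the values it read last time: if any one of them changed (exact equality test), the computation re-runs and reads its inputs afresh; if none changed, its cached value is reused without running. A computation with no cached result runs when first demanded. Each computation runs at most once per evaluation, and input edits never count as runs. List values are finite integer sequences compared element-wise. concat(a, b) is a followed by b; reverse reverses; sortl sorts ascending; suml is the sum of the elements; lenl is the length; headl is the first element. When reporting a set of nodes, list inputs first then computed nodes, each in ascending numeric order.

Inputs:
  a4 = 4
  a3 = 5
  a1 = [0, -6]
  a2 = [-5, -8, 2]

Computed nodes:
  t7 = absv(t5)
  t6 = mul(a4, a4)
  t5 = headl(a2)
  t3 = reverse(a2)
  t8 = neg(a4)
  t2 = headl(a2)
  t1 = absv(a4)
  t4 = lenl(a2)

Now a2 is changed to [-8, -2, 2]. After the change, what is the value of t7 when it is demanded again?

Demanding t7 again yields 8.

First demand of the output computes:
  t5 = headl([-5, -8, 2]) = -5
  t7 = absv(-5) = 5

After the edit, cleaning proceeds:
  t5: a read changed (a2 [-5, -8, 2]->[-8, -2, 2]) — executes, giving -8.
  t7: a read changed (t5 -5->-8) — executes, giving 8.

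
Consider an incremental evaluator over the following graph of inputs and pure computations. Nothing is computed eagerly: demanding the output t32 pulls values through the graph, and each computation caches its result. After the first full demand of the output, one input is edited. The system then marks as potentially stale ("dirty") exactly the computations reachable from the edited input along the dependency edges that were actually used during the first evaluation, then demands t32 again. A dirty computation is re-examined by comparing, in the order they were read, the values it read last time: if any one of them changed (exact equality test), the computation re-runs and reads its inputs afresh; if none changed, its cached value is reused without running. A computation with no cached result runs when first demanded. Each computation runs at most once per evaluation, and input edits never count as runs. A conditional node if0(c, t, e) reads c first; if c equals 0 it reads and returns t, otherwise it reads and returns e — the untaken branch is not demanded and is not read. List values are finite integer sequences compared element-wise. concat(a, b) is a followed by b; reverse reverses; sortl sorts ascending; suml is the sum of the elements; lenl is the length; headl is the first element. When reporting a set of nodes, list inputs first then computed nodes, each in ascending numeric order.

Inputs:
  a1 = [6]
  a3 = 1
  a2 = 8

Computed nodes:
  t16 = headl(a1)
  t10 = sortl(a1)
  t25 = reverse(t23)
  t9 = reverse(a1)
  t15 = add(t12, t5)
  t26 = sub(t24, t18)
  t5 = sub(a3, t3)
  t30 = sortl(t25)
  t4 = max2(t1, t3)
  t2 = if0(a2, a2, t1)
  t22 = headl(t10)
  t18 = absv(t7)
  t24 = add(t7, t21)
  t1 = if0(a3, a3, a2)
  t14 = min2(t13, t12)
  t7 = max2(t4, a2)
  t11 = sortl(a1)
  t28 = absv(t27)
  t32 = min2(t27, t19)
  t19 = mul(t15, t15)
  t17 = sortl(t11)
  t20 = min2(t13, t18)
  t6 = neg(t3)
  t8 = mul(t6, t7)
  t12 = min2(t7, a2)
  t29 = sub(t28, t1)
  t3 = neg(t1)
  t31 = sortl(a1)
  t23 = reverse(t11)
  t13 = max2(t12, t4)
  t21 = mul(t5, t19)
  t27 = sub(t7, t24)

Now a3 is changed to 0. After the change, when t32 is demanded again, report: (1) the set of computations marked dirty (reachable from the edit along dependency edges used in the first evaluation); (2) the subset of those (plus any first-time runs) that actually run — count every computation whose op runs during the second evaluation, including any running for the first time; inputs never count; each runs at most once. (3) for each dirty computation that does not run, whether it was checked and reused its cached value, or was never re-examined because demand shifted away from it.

Initial pass — values computed on the first demand:
  t1 = if0(a3=1 -> else branch a2) = 8
  t3 = neg(8) = -8
  t4 = max2(8, -8) = 8
  t5 = sub(1, -8) = 9
  t7 = max2(8, 8) = 8
  t12 = min2(8, 8) = 8
  t15 = add(8, 9) = 17
  t19 = mul(17, 17) = 289
  t21 = mul(9, 289) = 2601
  t24 = add(8, 2601) = 2609
  t27 = sub(8, 2609) = -2601
  t32 = min2(-2601, 289) = -2601

Second demand — change propagation:
  t1: re-runs because a3 1->0; new result 0.
  t3: re-runs because t1 8->0; new result 0.
  t4: re-runs because t1 8->0; t3 -8->0; new result 0.
  t5: re-runs because a3 1->0; t3 -8->0; new result 0.
  t7: re-runs because t4 8->0; new result 8 (unchanged).
  t12: re-examined; everything it read last time is the same (t7 unchanged, a2 unchanged) — cache 8 kept, no run.
  t15: re-runs because t5 9->0; new result 8.
  t19: re-runs because t15 17->8; t15 17->8; new result 64.
  t21: re-runs because t5 9->0; t19 289->64; new result 0.
  t24: re-runs because t21 2601->0; new result 8.
  t27: re-runs because t24 2609->8; new result 0.
  t32: re-runs because t27 -2601->0; t19 289->64; new result 0.

The important point: at t12 every value read last time is unchanged, so the dirty flag clears without a run.

Dirty set: t1, t3, t4, t5, t7, t12, t15, t19, t21, t24, t27, t32.
Run set: t1, t3, t4, t5, t7, t15, t19, t21, t24, t27, t32 (11 run).
Re-examined without running (cache reused): t12.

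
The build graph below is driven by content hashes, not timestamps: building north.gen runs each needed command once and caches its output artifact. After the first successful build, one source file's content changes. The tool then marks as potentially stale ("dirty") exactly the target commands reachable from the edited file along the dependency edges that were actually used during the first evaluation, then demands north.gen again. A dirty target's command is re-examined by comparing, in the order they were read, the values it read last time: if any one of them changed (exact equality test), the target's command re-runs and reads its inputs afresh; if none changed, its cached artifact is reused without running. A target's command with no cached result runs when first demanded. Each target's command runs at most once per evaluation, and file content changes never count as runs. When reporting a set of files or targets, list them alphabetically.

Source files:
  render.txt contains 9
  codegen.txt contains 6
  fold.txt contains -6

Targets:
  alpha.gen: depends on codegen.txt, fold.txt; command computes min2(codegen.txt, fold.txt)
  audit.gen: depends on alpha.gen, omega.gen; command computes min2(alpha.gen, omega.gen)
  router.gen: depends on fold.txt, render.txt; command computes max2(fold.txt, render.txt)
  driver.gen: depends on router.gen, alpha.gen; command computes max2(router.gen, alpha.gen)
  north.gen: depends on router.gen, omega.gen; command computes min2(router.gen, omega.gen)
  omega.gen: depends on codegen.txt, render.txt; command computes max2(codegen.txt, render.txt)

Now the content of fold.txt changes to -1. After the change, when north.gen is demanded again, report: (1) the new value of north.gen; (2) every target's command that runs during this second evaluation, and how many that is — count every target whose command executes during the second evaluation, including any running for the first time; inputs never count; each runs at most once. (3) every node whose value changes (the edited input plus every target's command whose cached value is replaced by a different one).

north.gen now evaluates to 9.
Run set: router.gen (1 run).
Changed values: fold.txt.
The important point: router.gen recomputes to an identical value, and the output ends up unchanged.

Initial pass — values computed on the first demand:
  omega.gen = max2(6, 9) = 9
  router.gen = max2(-6, 9) = 9
  north.gen = min2(9, 9) = 9

Second demand — change propagation:
  router.gen: re-runs because fold.txt -6->-1; new result 9 (unchanged).
  north.gen: re-examined; everything it read last time is the same (router.gen unchanged, omega.gen unchanged) — cache 9 kept, no run.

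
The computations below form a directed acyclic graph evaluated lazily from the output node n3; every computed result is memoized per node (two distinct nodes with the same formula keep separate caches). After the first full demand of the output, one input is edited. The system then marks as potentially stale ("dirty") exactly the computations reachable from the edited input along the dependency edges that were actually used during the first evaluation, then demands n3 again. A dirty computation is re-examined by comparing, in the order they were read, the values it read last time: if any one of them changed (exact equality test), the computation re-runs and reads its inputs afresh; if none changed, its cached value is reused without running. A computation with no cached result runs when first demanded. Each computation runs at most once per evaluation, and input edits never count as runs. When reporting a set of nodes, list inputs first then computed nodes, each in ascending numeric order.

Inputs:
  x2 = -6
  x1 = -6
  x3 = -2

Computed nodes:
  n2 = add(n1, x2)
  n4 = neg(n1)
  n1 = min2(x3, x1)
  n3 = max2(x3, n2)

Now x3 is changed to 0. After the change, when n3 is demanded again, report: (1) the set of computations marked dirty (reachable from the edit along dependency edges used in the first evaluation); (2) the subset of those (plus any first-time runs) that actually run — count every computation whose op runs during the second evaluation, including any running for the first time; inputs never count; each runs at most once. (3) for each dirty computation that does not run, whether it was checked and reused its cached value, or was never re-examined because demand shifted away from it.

The edit dirties: n1, n2, n3.
2 computations run: n1, n3.
Cache hits after checking: n2.
Note where the cutoff bites: n2 is checked, finds nothing changed, and keeps its cache.

First demand of the output computes:
  n1 = min2(-2, -6) = -6
  n2 = add(-6, -6) = -12
  n3 = max2(-2, -12) = -2

After the edit, cleaning proceeds:
  n1: a read changed (x3 -2->0) — executes, giving -6 — identical to its old value.
  n2: dirty, but its reads are unchanged (n1 unchanged, x2 unchanged); cached -12 stands.
  n3: a read changed (x3 -2->0) — executes, giving 0.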